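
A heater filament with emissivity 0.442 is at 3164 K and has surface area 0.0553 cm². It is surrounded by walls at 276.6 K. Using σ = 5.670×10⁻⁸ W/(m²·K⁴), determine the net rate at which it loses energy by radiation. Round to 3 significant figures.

Net loss ≈ 13.9 W

Area A = 0.0553 cm² = 5.53×10⁻⁶ m².
Net radiated power P_net = εσA(T⁴ − T₀⁴) = 0.442×5.670×10⁻⁸×5.53×10⁻⁶×(3164⁴ − 276.6⁴).
T⁴ − T₀⁴ = 1.00218×10¹⁴ − 5.85341×10⁹ = 1.00212×10¹⁴ K⁴, so P_net = 13.9 W.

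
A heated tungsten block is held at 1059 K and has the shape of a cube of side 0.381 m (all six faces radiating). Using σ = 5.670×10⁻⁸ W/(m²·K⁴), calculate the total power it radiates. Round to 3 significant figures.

Area A = 6s² = 6×(0.381 m)² = 0.870966 m².
P = σAT⁴ = 5.670×10⁻⁸ × 0.870966 × (1059)⁴ = 6.21×10⁴ W.

P ≈ 6.21×10⁴ W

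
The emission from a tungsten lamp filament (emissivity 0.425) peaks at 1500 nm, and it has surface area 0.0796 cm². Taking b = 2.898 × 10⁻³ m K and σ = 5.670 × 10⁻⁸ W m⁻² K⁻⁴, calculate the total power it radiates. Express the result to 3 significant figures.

P ≈ 2.67 W

Wien's law: T = b/λ_max = 2.898×10⁻³/1.500×10⁻⁶ = 1932.00 K.
Area A = 0.0796 cm² = 7.96×10⁻⁶ m².
Then P = εσAT⁴ = 0.425×5.670×10⁻⁸×7.96×10⁻⁶×(1932.00)⁴ = 2.67 W.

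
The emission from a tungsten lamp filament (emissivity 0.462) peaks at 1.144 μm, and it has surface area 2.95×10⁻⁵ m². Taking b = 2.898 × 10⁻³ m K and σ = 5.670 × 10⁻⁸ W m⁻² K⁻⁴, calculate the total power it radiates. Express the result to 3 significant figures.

Wien's law: T = b/λ_max = 2.898×10⁻³/1.144×10⁻⁶ = 2533.22 K.
Area A = 2.95×10⁻⁵ m².
Then P = εσAT⁴ = 0.462×5.670×10⁻⁸×2.95×10⁻⁵×(2533.22)⁴ = 31.8 W.

P ≈ 31.8 W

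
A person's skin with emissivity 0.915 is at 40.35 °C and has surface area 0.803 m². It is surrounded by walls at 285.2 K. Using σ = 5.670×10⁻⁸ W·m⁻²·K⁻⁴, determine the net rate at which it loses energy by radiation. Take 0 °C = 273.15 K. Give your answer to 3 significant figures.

Net loss ≈ 127 W

T = 40.35 °C + 273.15 = 313.50 K.
Area A = 0.803 m².
Net radiated power P_net = εσA(T⁴ − T₀⁴) = 0.915×5.670×10⁻⁸×0.803×(313.50⁴ − 285.2⁴).
T⁴ − T₀⁴ = 9.65940×10⁹ − 6.61604×10⁹ = 3.04336×10⁹ K⁴, so P_net = 127 W.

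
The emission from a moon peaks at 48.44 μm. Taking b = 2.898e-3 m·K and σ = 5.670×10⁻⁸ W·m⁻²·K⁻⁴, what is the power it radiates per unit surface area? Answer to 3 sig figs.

Wien's law: T = b/λ_max = 2.898×10⁻³/4.844×10⁻⁵ = 59.8266 K.
Then I = σT⁴ = 5.670×10⁻⁸×(59.8266)⁴ = 0.726 W/m².

I ≈ 0.726 W/m²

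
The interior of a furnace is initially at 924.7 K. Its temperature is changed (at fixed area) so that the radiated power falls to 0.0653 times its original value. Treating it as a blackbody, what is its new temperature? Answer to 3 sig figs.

P ∝ T⁴, so T₂/T₁ = (P₂/P₁)^(1/4) = (0.0653)^(1/4) = 0.505508.
T₂ = 924.7 × 0.505508 = 467 K.

T₂ ≈ 467 K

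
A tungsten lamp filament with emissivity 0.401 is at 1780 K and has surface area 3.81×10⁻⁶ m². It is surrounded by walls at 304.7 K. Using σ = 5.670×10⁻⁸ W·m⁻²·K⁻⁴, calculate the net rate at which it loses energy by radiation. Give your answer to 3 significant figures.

Net loss ≈ 0.869 W

Area A = 3.81×10⁻⁶ m².
Net radiated power P_net = εσA(T⁴ − T₀⁴) = 0.401×5.670×10⁻⁸×3.81×10⁻⁶×(1780⁴ − 304.7⁴).
T⁴ − T₀⁴ = 1.00388×10¹³ − 8.61965×10⁹ = 1.00302×10¹³ K⁴, so P_net = 0.869 W.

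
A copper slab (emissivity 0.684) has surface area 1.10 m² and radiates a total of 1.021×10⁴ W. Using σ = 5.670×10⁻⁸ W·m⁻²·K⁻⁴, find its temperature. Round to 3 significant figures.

Area A = 1.10 m².
P = εσAT⁴ ⇒ T = (P/(εσA))^(1/4) = (1.021×10⁴/(0.684×5.670×10⁻⁸×1.10))^(1/4) = 699 K.

T ≈ 699 K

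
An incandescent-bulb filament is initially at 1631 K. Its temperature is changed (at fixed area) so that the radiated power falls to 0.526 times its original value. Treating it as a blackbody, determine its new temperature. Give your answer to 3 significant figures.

T₂ ≈ 1.39×10³ K

P ∝ T⁴, so T₂/T₁ = (P₂/P₁)^(1/4) = (0.526)^(1/4) = 0.851621.
T₂ = 1631 × 0.851621 = 1.39×10³ K.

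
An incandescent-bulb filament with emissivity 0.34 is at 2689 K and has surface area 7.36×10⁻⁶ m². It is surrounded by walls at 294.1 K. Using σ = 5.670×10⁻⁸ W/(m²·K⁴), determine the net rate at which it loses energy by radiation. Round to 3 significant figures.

Area A = 7.36×10⁻⁶ m².
Net radiated power P_net = εσA(T⁴ − T₀⁴) = 0.34×5.670×10⁻⁸×7.36×10⁻⁶×(2689⁴ − 294.1⁴).
T⁴ − T₀⁴ = 5.22833×10¹³ − 7.48135×10⁹ = 5.22758×10¹³ K⁴, so P_net = 7.42 W.

Net loss ≈ 7.42 W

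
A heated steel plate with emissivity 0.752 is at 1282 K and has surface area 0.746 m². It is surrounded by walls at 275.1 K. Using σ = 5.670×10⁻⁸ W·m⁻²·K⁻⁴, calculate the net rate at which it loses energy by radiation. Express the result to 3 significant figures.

Area A = 0.746 m².
Net radiated power P_net = εσA(T⁴ − T₀⁴) = 0.752×5.670×10⁻⁸×0.746×(1282⁴ − 275.1⁴).
T⁴ − T₀⁴ = 2.70117×10¹² − 5.72746×10⁹ = 2.69544×10¹² K⁴, so P_net = 8.57×10⁴ W.

Net loss ≈ 8.57×10⁴ W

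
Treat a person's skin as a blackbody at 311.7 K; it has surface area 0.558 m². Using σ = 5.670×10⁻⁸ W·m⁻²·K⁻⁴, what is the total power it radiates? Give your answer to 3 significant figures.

Area A = 0.558 m².
P = σAT⁴ = 5.670×10⁻⁸ × 0.558 × (311.7)⁴ = 299 W.

P ≈ 299 W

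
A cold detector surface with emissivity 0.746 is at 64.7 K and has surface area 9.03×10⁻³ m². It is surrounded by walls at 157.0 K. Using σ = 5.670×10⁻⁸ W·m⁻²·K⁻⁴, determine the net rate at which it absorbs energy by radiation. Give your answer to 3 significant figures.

Area A = 9.03×10⁻³ m².
Net radiated power P_net = εσA(T⁴ − T₀⁴) = 0.746×5.670×10⁻⁸×9.03×10⁻³×(64.7⁴ − 157.0⁴).
T⁴ − T₀⁴ = 1.75233×10⁷ − 6.07573×10⁸ = -5.90050×10⁸ K⁴, so P_net = -0.225 W — negative, meaning a net gain of 0.225 W.

Net gain ≈ 0.225 W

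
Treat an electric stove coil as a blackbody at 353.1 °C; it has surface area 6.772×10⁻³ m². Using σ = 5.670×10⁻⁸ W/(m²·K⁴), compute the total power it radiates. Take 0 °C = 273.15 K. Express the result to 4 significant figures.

T = 353.1 °C + 273.15 = 626.25 K.
Area A = 6.772×10⁻³ m².
P = σAT⁴ = 5.670×10⁻⁸ × 6.772×10⁻³ × (626.25)⁴ = 59.06 W.

P ≈ 59.06 W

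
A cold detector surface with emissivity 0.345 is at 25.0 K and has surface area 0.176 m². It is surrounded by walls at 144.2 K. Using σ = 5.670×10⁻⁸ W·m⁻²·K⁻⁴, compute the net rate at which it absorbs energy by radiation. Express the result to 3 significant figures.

Area A = 0.176 m².
Net radiated power P_net = εσA(T⁴ − T₀⁴) = 0.345×5.670×10⁻⁸×0.176×(25.0⁴ − 144.2⁴).
T⁴ − T₀⁴ = 3.90625×10⁵ − 4.32375×10⁸ = -4.31984×10⁸ K⁴, so P_net = -1.49 W — negative, meaning a net gain of 1.49 W.

Net gain ≈ 1.49 W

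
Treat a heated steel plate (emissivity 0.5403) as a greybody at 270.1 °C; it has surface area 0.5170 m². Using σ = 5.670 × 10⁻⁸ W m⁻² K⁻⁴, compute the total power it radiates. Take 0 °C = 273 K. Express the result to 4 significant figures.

P ≈ 1378 W

T = 270.1 °C + 273 = 543.1 K.
Area A = 0.5170 m².
P = εσAT⁴ = 0.5403 × 5.670×10⁻⁸ × 0.5170 × (543.1)⁴ = 1378 W.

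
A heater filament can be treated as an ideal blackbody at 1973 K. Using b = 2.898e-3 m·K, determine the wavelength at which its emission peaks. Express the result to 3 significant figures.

Wien's displacement law: λ_max = b/T = (2.898×10⁻³ m·K)/(1973 K) = 1.469×10⁻⁶ m.
That is 1.47 μm, in the infrared range.

λ_max ≈ 1.47 μm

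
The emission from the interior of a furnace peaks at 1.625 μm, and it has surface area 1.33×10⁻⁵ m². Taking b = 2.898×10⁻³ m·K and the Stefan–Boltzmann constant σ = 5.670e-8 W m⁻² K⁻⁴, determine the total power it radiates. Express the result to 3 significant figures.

P ≈ 7.63 W

Wien's law: T = b/λ_max = 2.898×10⁻³/1.625×10⁻⁶ = 1783.38 K.
Area A = 1.33×10⁻⁵ m².
Then P = σAT⁴ = 5.670×10⁻⁸×1.33×10⁻⁵×(1783.38)⁴ = 7.63 W.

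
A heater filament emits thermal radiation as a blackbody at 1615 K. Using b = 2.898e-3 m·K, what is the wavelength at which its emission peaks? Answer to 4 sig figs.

Wien's displacement law: λ_max = b/T = (2.898×10⁻³ m·K)/(1615 K) = 1.7944×10⁻⁶ m.
That is 1.794 μm, in the infrared range.

λ_max ≈ 1.794 μm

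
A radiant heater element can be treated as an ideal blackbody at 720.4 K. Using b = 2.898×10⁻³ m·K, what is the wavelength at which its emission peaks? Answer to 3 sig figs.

λ_max ≈ 4.02 μm

Wien's displacement law: λ_max = b/T = (2.898×10⁻³ m·K)/(720.4 K) = 4.023×10⁻⁶ m.
That is 4.02 μm, in the infrared range.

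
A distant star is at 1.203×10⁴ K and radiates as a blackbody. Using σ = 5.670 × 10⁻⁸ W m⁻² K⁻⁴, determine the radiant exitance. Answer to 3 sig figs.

Stefan–Boltzmann: I = σT⁴ = 5.670×10⁻⁸ × (1.203×10⁴)⁴ = 1.19×10⁹ W/m².

I ≈ 1.19×10⁹ W/m²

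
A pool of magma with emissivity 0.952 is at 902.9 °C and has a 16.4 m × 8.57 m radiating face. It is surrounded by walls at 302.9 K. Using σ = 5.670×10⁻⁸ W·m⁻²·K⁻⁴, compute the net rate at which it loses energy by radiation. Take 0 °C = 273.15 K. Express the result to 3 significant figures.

Net loss ≈ 1.44×10⁷ W

T = 902.9 °C + 273.15 = 1176.05 K.
Area A = 16.4 × 8.57 = 140.548 m².
Net radiated power P_net = εσA(T⁴ − T₀⁴) = 0.952×5.670×10⁻⁸×140.548×(1176.05⁴ − 302.9⁴).
T⁴ − T₀⁴ = 1.91295×10¹² − 8.41777×10⁹ = 1.90453×10¹² K⁴, so P_net = 1.44×10⁷ W.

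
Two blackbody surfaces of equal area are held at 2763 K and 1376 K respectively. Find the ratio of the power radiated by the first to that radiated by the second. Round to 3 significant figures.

With equal areas, P₁/P₂ = (T₁/T₂)⁴ = (2763/1376)⁴ = 16.3.

P₁/P₂ ≈ 16.3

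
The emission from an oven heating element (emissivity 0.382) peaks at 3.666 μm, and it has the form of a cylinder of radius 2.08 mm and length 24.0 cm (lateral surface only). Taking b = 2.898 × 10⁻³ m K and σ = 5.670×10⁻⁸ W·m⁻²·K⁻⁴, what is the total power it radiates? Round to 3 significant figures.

Wien's law: T = b/λ_max = 2.898×10⁻³/3.666×10⁻⁶ = 790.507 K.
Lateral area A = 2πrL = 2π×2.08×10⁻³×0.240 = 3.13657×10⁻³ m².
Then P = εσAT⁴ = 0.382×5.670×10⁻⁸×3.13657×10⁻³×(790.507)⁴ = 26.5 W.

P ≈ 26.5 W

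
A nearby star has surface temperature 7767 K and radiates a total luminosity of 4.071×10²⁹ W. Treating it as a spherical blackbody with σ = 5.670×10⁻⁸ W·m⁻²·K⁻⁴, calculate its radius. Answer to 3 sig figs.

L = 4πR²σT⁴ ⇒ R = √(L/(4πσT⁴)).
σT⁴ = 2.06346×10⁸ W/m², so R = √(4.071×10²⁹/(4π×2.06346×10⁸)) = 1.25×10¹⁰ m.

R ≈ 1.25×10¹⁰ m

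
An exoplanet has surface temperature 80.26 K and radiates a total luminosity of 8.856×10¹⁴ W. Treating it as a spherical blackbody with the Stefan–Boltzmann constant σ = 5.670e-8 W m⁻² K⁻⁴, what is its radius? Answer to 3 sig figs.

L = 4πR²σT⁴ ⇒ R = √(L/(4πσT⁴)).
σT⁴ = 2.35277 W/m², so R = √(8.856×10¹⁴/(4π×2.35277)) = 5.47×10⁶ m.

R ≈ 5.47×10⁶ m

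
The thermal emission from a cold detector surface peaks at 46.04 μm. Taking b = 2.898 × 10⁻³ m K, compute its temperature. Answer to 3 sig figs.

T ≈ 62.9 K

Wien's law gives T = b/λ_max = (2.898×10⁻³ m·K)/(4.604×10⁻⁵ m) = 62.9 K.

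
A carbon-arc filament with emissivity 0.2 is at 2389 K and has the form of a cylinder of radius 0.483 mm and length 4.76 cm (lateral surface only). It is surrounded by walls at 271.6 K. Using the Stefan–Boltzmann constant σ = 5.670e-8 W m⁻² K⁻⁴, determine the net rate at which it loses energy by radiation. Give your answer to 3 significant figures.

Net loss ≈ 53.4 W

Lateral area A = 2πrL = 2π×4.83×10⁻⁴×0.0476 = 1.44455×10⁻⁴ m².
Net radiated power P_net = εσA(T⁴ − T₀⁴) = 0.2×5.670×10⁻⁸×1.44455×10⁻⁴×(2389⁴ − 271.6⁴).
T⁴ − T₀⁴ = 3.25735×10¹³ − 5.44151×10⁹ = 3.25681×10¹³ K⁴, so P_net = 53.4 W.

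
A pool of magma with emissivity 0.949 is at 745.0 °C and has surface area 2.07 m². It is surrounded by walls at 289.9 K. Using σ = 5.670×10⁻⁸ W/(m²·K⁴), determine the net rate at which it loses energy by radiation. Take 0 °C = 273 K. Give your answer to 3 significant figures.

Net loss ≈ 1.19×10⁵ W

T = 745.0 °C + 273 = 1018.0 K.
Area A = 2.07 m².
Net radiated power P_net = εσA(T⁴ − T₀⁴) = 0.949×5.670×10⁻⁸×2.07×(1018.0⁴ − 289.9⁴).
T⁴ − T₀⁴ = 1.07397×10¹² − 7.06306×10⁹ = 1.06691×10¹² K⁴, so P_net = 1.19×10⁵ W.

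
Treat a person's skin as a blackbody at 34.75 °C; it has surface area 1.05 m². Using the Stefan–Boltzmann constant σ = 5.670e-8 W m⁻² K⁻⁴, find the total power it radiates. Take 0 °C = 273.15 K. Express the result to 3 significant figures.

P ≈ 535 W

T = 34.75 °C + 273.15 = 307.90 K.
Area A = 1.05 m².
P = σAT⁴ = 5.670×10⁻⁸ × 1.05 × (307.90)⁴ = 535 W.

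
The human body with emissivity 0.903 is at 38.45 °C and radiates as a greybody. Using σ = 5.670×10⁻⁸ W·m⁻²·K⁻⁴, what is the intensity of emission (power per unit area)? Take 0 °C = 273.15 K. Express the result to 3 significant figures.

T = 38.45 °C + 273.15 = 311.60 K.
Stefan–Boltzmann: I = εσT⁴ = 0.903 × 5.670×10⁻⁸ × (311.60)⁴ = 483 W/m².

I ≈ 483 W/m²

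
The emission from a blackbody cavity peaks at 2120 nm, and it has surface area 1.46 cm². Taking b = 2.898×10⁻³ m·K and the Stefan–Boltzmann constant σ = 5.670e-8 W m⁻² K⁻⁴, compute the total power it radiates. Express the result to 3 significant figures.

P ≈ 28.9 W

Wien's law: T = b/λ_max = 2.898×10⁻³/2.120×10⁻⁶ = 1366.98 K.
Area A = 1.46 cm² = 1.46×10⁻⁴ m².
Then P = σAT⁴ = 5.670×10⁻⁸×1.46×10⁻⁴×(1366.98)⁴ = 28.9 W.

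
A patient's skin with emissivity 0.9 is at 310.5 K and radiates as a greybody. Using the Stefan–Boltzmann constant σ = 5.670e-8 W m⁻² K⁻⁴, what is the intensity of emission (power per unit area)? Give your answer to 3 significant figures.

I ≈ 474 W/m²

Stefan–Boltzmann: I = εσT⁴ = 0.9 × 5.670×10⁻⁸ × (310.5)⁴ = 474 W/m².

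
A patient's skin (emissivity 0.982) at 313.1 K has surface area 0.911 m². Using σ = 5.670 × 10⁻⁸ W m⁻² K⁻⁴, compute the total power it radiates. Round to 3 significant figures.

Area A = 0.911 m².
P = εσAT⁴ = 0.982 × 5.670×10⁻⁸ × 0.911 × (313.1)⁴ = 487 W.

P ≈ 487 W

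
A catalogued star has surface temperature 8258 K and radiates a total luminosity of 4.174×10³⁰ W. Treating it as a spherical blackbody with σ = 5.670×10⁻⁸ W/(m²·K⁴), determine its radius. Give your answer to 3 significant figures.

R ≈ 3.55×10¹⁰ m

L = 4πR²σT⁴ ⇒ R = √(L/(4πσT⁴)).
σT⁴ = 2.63683×10⁸ W/m², so R = √(4.174×10³⁰/(4π×2.63683×10⁸)) = 3.55×10¹⁰ m.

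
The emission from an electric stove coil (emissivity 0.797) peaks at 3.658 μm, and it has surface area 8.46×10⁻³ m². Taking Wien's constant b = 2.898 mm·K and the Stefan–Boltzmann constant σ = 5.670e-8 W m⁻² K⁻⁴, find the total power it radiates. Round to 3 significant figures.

Wien's law: T = b/λ_max = 2.898×10⁻³/3.658×10⁻⁶ = 792.236 K.
Area A = 8.46×10⁻³ m².
Then P = εσAT⁴ = 0.797×5.670×10⁻⁸×8.46×10⁻³×(792.236)⁴ = 151 W.

P ≈ 151 W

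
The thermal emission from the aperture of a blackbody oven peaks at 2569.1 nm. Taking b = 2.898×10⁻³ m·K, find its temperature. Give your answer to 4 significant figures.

Wien's law gives T = b/λ_max = (2.898×10⁻³ m·K)/(2.5691×10⁻⁶ m) = 1128 K.

T ≈ 1128 K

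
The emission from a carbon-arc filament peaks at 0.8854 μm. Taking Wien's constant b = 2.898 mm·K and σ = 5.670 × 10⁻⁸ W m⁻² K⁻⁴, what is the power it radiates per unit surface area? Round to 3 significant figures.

I ≈ 6.51×10⁶ W/m²

Wien's law: T = b/λ_max = 2.898×10⁻³/8.854×10⁻⁷ = 3273.10 K.
Then I = σT⁴ = 5.670×10⁻⁸×(3273.10)⁴ = 6.51×10⁶ W/m².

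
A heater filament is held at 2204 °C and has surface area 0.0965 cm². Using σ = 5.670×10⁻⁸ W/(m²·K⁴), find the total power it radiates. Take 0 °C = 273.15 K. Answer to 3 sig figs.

P ≈ 20.6 W

T = 2204 °C + 273.15 = 2477.15 K.
Area A = 0.0965 cm² = 9.65×10⁻⁶ m².
P = σAT⁴ = 5.670×10⁻⁸ × 9.65×10⁻⁶ × (2477.15)⁴ = 20.6 W.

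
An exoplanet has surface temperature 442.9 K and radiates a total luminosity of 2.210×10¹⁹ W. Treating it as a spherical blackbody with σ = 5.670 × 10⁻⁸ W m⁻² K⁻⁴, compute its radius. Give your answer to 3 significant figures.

L = 4πR²σT⁴ ⇒ R = √(L/(4πσT⁴)).
σT⁴ = 2181.75 W/m², so R = √(2.210×10¹⁹/(4π×2181.75)) = 2.84×10⁷ m.

R ≈ 2.84×10⁷ m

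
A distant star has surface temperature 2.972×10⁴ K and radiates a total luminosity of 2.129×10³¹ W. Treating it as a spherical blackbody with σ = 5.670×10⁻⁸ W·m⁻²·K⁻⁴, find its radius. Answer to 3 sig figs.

L = 4πR²σT⁴ ⇒ R = √(L/(4πσT⁴)).
σT⁴ = 4.42362×10¹⁰ W/m², so R = √(2.129×10³¹/(4π×4.42362×10¹⁰)) = 6.19×10⁹ m.

R ≈ 6.19×10⁹ m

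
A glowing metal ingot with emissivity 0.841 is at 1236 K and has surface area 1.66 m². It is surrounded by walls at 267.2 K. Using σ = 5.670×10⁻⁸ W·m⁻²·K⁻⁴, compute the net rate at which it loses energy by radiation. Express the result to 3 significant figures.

Net loss ≈ 1.84×10⁵ W

Area A = 1.66 m².
Net radiated power P_net = εσA(T⁴ − T₀⁴) = 0.841×5.670×10⁻⁸×1.66×(1236⁴ − 267.2⁴).
T⁴ − T₀⁴ = 2.33386×10¹² − 5.09737×10⁹ = 2.32876×10¹² K⁴, so P_net = 1.84×10⁵ W.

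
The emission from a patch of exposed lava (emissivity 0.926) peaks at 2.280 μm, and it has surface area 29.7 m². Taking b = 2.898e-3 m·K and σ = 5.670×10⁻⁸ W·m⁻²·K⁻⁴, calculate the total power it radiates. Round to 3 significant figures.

Wien's law: T = b/λ_max = 2.898×10⁻³/2.280×10⁻⁶ = 1271.05 K.
Area A = 29.7 m².
Then P = εσAT⁴ = 0.926×5.670×10⁻⁸×29.7×(1271.05)⁴ = 4.07×10⁶ W.

P ≈ 4.07×10⁶ W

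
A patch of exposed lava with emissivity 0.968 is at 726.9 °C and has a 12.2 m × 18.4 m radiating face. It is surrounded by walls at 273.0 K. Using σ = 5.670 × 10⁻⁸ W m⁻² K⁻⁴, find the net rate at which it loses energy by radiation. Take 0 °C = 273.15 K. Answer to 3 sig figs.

Net loss ≈ 1.23×10⁷ W

T = 726.9 °C + 273.15 = 1000.05 K.
Area A = 12.2 × 18.4 = 224.48 m².
Net radiated power P_net = εσA(T⁴ − T₀⁴) = 0.968×5.670×10⁻⁸×224.48×(1000.05⁴ − 273.0⁴).
T⁴ − T₀⁴ = 1.00020×10¹² − 5.55457×10⁹ = 9.94645×10¹¹ K⁴, so P_net = 1.23×10⁷ W.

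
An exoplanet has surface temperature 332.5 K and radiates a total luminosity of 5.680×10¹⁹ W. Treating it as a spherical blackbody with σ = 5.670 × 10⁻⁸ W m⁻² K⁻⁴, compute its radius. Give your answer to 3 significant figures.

R ≈ 8.08×10⁷ m

L = 4πR²σT⁴ ⇒ R = √(L/(4πσT⁴)).
σT⁴ = 693.026 W/m², so R = √(5.680×10¹⁹/(4π×693.026)) = 8.08×10⁷ m.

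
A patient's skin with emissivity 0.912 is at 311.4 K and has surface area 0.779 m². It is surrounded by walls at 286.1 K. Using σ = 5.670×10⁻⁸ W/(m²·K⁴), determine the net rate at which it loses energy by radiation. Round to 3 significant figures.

Net loss ≈ 109 W

Area A = 0.779 m².
Net radiated power P_net = εσA(T⁴ − T₀⁴) = 0.912×5.670×10⁻⁸×0.779×(311.4⁴ − 286.1⁴).
T⁴ − T₀⁴ = 9.40317×10⁹ − 6.69995×10⁹ = 2.70322×10⁹ K⁴, so P_net = 109 W.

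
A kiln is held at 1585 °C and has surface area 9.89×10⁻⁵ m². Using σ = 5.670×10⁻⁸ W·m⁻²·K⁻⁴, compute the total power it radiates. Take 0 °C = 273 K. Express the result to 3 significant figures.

P ≈ 66.8 W

T = 1585 °C + 273 = 1858 K.
Area A = 9.89×10⁻⁵ m².
P = σAT⁴ = 5.670×10⁻⁸ × 9.89×10⁻⁵ × (1858)⁴ = 66.8 W.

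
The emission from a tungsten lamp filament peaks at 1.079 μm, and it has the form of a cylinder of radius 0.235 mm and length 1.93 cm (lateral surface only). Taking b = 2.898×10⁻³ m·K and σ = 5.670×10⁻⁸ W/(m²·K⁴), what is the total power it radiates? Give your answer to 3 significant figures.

P ≈ 84.1 W

Wien's law: T = b/λ_max = 2.898×10⁻³/1.079×10⁻⁶ = 2685.82 K.
Lateral area A = 2πrL = 2π×2.35×10⁻⁴×0.0193 = 2.84974×10⁻⁵ m².
Then P = σAT⁴ = 5.670×10⁻⁸×2.84974×10⁻⁵×(2685.82)⁴ = 84.1 W.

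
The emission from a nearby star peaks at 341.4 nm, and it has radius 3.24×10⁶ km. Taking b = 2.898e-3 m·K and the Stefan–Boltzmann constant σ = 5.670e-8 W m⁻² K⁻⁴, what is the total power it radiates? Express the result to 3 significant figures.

Wien's law: T = b/λ_max = 2.898×10⁻³/3.414×10⁻⁷ = 8488.58 K.
Surface area A = 4πR² = 4π(3.24×10⁹ m)² = 1.31917×10²⁰ m².
Then P = σAT⁴ = 5.670×10⁻⁸×1.31917×10²⁰×(8488.58)⁴ = 3.88×10²⁸ W.

P ≈ 3.88×10²⁸ W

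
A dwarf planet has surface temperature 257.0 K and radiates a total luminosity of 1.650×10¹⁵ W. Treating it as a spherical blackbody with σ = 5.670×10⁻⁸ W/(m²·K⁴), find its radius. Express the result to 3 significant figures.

L = 4πR²σT⁴ ⇒ R = √(L/(4πσT⁴)).
σT⁴ = 247.352 W/m², so R = √(1.650×10¹⁵/(4π×247.352)) = 7.29×10⁵ m.

R ≈ 7.29×10⁵ m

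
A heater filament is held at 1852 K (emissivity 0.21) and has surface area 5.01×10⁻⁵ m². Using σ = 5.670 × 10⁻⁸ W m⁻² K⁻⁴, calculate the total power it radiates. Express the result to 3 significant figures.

Area A = 5.01×10⁻⁵ m².
P = εσAT⁴ = 0.21 × 5.670×10⁻⁸ × 5.01×10⁻⁵ × (1852)⁴ = 7.02 W.

P ≈ 7.02 W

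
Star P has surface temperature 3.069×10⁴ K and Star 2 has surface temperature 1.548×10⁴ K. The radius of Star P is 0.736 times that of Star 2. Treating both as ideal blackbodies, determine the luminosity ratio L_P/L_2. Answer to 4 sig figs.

L ∝ R²T⁴, so L_P/L_2 = (R_P/R_2)²(T_P/T_2)⁴ = (0.736)² × (3.069×10⁴/1.548×10⁴)⁴ = 0.541696 × 15.4491 = 8.369.

L_P/L_2 ≈ 8.369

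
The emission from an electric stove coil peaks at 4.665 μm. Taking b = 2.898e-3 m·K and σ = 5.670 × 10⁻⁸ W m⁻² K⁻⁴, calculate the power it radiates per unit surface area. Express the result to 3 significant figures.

I ≈ 8.44×10³ W/m²

Wien's law: T = b/λ_max = 2.898×10⁻³/4.665×10⁻⁶ = 621.222 K.
Then I = σT⁴ = 5.670×10⁻⁸×(621.222)⁴ = 8.44×10³ W/m².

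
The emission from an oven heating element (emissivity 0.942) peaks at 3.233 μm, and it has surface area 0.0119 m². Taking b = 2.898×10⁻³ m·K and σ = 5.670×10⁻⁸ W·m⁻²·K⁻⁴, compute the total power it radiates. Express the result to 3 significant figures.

P ≈ 410 W

Wien's law: T = b/λ_max = 2.898×10⁻³/3.233×10⁻⁶ = 896.381 K.
Area A = 0.0119 m².
Then P = εσAT⁴ = 0.942×5.670×10⁻⁸×0.0119×(896.381)⁴ = 410 W.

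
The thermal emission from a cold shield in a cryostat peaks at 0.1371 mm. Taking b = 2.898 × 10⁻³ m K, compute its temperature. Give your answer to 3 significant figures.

T ≈ 21.1 K

Wien's law gives T = b/λ_max = (2.898×10⁻³ m·K)/(1.371×10⁻⁴ m) = 21.1 K.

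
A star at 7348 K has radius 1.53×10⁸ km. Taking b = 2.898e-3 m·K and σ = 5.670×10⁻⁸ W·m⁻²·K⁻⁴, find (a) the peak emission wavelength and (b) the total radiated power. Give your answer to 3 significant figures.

(a) λ_max = b/T = 2.898×10⁻³/7348 = 3.944×10⁻⁷ m = 0.394 μm.
Surface area A = 4πR² = 4π(1.53×10¹¹ m)² = 2.94166×10²³ m².
(b) P = σAT⁴ = 5.670×10⁻⁸×2.94166×10²³×(7348)⁴ = 4.86×10³¹ W.

λ_max ≈ 0.394 μm; P ≈ 4.86×10³¹ W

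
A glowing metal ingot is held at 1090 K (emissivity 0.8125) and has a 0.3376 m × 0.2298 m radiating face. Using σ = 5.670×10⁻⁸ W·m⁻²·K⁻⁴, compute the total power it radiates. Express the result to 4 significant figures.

Area A = 0.3376 × 0.2298 = 0.0775805 m².
P = εσAT⁴ = 0.8125 × 5.670×10⁻⁸ × 0.0775805 × (1090)⁴ = 5045 W.

P ≈ 5045 W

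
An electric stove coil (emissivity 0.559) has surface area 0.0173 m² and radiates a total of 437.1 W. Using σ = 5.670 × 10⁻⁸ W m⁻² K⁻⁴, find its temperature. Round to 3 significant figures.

T ≈ 945 K

Area A = 0.0173 m².
P = εσAT⁴ ⇒ T = (P/(εσA))^(1/4) = (437.1/(0.559×5.670×10⁻⁸×0.0173))^(1/4) = 945 K.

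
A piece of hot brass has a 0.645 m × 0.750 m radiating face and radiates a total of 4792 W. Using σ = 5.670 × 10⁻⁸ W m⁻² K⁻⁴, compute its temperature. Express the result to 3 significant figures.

T ≈ 647 K

Area A = 0.645 × 0.750 = 0.48375 m².
P = σAT⁴ ⇒ T = (P/(σA))^(1/4) = (4792/(5.670×10⁻⁸×0.48375))^(1/4) = 647 K.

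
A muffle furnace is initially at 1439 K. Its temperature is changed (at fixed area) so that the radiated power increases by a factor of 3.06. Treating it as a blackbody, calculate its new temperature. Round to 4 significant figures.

T₂ ≈ 1903 K

P ∝ T⁴, so T₂/T₁ = (P₂/P₁)^(1/4) = (3.06)^(1/4) = 1.32261.
T₂ = 1439 × 1.32261 = 1903 K.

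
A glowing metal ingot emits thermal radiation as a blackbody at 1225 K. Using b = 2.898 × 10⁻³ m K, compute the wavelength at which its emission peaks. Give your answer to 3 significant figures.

Wien's displacement law: λ_max = b/T = (2.898×10⁻³ m·K)/(1225 K) = 2.366×10⁻⁶ m.
That is 2.37×10³ nm, in the infrared range.

λ_max ≈ 2.37×10³ nm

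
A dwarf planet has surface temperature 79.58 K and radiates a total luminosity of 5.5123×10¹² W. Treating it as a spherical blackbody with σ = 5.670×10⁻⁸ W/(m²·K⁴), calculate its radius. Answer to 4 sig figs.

L = 4πR²σT⁴ ⇒ R = √(L/(4πσT⁴)).
σT⁴ = 2.27404 W/m², so R = √(5.5123×10¹²/(4π×2.27404)) = 4.392×10⁵ m.

R ≈ 4.392×10⁵ m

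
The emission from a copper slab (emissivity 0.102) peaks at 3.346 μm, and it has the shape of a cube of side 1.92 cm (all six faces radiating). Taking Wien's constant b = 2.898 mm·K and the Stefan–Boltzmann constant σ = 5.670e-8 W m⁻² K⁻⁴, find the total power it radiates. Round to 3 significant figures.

Wien's law: T = b/λ_max = 2.898×10⁻³/3.346×10⁻⁶ = 866.109 K.
Area A = 6s² = 6×(0.0192 m)² = 2.21184×10⁻³ m².
Then P = εσAT⁴ = 0.102×5.670×10⁻⁸×2.21184×10⁻³×(866.109)⁴ = 7.20 W.

P ≈ 7.20 W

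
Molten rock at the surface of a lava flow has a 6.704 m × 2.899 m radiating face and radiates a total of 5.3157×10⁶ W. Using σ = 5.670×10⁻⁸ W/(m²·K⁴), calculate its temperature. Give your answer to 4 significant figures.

T ≈ 1482 K

Area A = 6.704 × 2.899 = 19.4349 m².
P = σAT⁴ ⇒ T = (P/(σA))^(1/4) = (5.3157×10⁶/(5.670×10⁻⁸×19.4349))^(1/4) = 1482 K.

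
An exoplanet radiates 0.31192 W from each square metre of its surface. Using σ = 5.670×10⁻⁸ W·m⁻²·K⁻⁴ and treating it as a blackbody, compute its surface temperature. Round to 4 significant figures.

I = σT⁴, so T = (I/σ)^(1/4) = (0.31192/(5.670×10⁻⁸))^(1/4) = 48.43 K.

T ≈ 48.43 K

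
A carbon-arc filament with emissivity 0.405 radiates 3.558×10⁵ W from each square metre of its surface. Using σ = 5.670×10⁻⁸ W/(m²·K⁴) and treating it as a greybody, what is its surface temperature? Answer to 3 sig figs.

T ≈ 1.98×10³ K

I = εσT⁴, so T = (I/εσ)^(1/4) = (3.558×10⁵/(0.405×5.670×10⁻⁸))^(1/4) = 1.98×10³ K.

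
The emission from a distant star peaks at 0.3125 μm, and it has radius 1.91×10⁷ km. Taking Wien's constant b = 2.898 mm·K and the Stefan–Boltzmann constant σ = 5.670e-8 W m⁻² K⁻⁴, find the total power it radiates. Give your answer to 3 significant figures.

P ≈ 1.92×10³⁰ W

Wien's law: T = b/λ_max = 2.898×10⁻³/3.125×10⁻⁷ = 9273.60 K.
Surface area A = 4πR² = 4π(1.91×10¹⁰ m)² = 4.58434×10²¹ m².
Then P = σAT⁴ = 5.670×10⁻⁸×4.58434×10²¹×(9273.60)⁴ = 1.92×10³⁰ W.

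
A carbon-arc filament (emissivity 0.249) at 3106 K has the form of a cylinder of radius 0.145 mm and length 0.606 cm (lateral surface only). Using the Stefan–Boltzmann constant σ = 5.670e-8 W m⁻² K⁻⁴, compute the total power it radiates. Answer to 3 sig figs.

Lateral area A = 2πrL = 2π×1.45×10⁻⁴×6.06×10⁻³ = 5.52103×10⁻⁶ m².
P = εσAT⁴ = 0.249 × 5.670×10⁻⁸ × 5.52103×10⁻⁶ × (3106)⁴ = 7.25 W.

P ≈ 7.25 W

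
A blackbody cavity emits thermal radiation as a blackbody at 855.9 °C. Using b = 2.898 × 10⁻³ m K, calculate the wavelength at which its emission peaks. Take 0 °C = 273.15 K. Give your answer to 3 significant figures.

λ_max ≈ 2.57×10³ nm

T = 855.9 °C + 273.15 = 1129.05 K.
Wien's displacement law: λ_max = b/T = (2.898×10⁻³ m·K)/(1129.05 K) = 2.567×10⁻⁶ m.
That is 2.57×10³ nm, in the infrared range.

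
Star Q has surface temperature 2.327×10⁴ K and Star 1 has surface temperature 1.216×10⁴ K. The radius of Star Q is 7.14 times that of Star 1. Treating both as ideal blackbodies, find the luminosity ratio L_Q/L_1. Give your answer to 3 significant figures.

L_Q/L_1 ≈ 684

L ∝ R²T⁴, so L_Q/L_1 = (R_Q/R_1)²(T_Q/T_1)⁴ = (7.14)² × (2.327×10⁴/1.216×10⁴)⁴ = 50.9796 × 13.4107 = 684.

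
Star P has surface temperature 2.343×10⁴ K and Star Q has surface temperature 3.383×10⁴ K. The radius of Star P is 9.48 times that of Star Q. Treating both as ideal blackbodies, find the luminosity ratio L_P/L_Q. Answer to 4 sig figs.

L ∝ R²T⁴, so L_P/L_Q = (R_P/R_Q)²(T_P/T_Q)⁴ = (9.48)² × (2.343×10⁴/3.383×10⁴)⁴ = 89.8704 × 0.230081 = 20.68.

L_P/L_Q ≈ 20.68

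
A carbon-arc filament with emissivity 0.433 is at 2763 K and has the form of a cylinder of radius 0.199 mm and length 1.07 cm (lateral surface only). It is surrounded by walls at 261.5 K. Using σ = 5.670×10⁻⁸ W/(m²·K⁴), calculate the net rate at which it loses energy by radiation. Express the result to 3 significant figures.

Lateral area A = 2πrL = 2π×1.99×10⁻⁴×0.0107 = 1.33788×10⁻⁵ m².
Net radiated power P_net = εσA(T⁴ − T₀⁴) = 0.433×5.670×10⁻⁸×1.33788×10⁻⁵×(2763⁴ − 261.5⁴).
T⁴ − T₀⁴ = 5.82805×10¹³ − 4.67613×10⁹ = 5.82758×10¹³ K⁴, so P_net = 19.1 W.

Net loss ≈ 19.1 W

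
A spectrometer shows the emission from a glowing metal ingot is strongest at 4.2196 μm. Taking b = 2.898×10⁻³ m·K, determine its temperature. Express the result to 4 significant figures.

Wien's law gives T = b/λ_max = (2.898×10⁻³ m·K)/(4.2196×10⁻⁶ m) = 686.8 K.

T ≈ 686.8 K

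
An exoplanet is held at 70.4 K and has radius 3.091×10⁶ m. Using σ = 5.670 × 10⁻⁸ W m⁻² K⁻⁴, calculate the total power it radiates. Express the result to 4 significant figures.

P ≈ 1.672×10¹⁴ W

Surface area A = 4πR² = 4π(3.091×10⁶ m)² = 1.20063×10¹⁴ m².
P = σAT⁴ = 5.670×10⁻⁸ × 1.20063×10¹⁴ × (70.4)⁴ = 1.672×10¹⁴ W.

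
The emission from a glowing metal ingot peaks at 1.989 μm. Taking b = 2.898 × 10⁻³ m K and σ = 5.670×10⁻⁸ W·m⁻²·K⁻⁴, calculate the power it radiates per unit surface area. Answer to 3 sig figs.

I ≈ 2.56×10⁵ W/m²

Wien's law: T = b/λ_max = 2.898×10⁻³/1.989×10⁻⁶ = 1457.01 K.
Then I = σT⁴ = 5.670×10⁻⁸×(1457.01)⁴ = 2.56×10⁵ W/m².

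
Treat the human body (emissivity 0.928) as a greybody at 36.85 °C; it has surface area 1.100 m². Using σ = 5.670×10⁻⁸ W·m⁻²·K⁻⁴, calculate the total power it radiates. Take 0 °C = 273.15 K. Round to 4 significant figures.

P ≈ 534.5 W

T = 36.85 °C + 273.15 = 310.00 K.
Area A = 1.100 m².
P = εσAT⁴ = 0.928 × 5.670×10⁻⁸ × 1.100 × (310.00)⁴ = 534.5 W.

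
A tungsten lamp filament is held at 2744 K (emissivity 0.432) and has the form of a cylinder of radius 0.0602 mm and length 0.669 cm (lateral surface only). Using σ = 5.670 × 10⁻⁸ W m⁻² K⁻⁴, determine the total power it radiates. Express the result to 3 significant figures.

Lateral area A = 2πrL = 2π×6.02×10⁻⁵×6.69×10⁻³ = 2.53048×10⁻⁶ m².
P = εσAT⁴ = 0.432 × 5.670×10⁻⁸ × 2.53048×10⁻⁶ × (2744)⁴ = 3.51 W.

P ≈ 3.51 W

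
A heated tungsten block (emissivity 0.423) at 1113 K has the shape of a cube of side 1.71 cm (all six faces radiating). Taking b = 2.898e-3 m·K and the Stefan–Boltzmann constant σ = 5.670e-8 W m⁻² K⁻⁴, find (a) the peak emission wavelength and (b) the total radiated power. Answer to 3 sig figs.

(a) λ_max = b/T = 2.898×10⁻³/1113 = 2.604×10⁻⁶ m = 2.60×10³ nm.
Area A = 6s² = 6×(0.0171 m)² = 1.75446×10⁻³ m².
(b) P = εσAT⁴ = 0.423×5.670×10⁻⁸×1.75446×10⁻³×(1113)⁴ = 64.6 W.

λ_max ≈ 2.60×10³ nm; P ≈ 64.6 W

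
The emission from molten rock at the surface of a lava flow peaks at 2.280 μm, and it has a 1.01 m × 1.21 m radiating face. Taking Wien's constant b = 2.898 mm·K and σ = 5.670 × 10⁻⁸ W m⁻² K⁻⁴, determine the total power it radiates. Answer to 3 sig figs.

P ≈ 1.81×10⁵ W

Wien's law: T = b/λ_max = 2.898×10⁻³/2.280×10⁻⁶ = 1271.05 K.
Area A = 1.01 × 1.21 = 1.2221 m².
Then P = σAT⁴ = 5.670×10⁻⁸×1.2221×(1271.05)⁴ = 1.81×10⁵ W.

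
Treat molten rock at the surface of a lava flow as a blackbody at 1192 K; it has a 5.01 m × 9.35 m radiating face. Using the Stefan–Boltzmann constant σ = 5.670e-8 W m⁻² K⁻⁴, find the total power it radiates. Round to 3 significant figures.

Area A = 5.01 × 9.35 = 46.8435 m².
P = σAT⁴ = 5.670×10⁻⁸ × 46.8435 × (1192)⁴ = 5.36×10⁶ W.

P ≈ 5.36×10⁶ W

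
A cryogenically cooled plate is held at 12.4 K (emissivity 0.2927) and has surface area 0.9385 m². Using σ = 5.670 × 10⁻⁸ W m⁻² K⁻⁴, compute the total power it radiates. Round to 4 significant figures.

P ≈ 3.682×10⁻⁴ W

Area A = 0.9385 m².
P = εσAT⁴ = 0.2927 × 5.670×10⁻⁸ × 0.9385 × (12.4)⁴ = 3.682×10⁻⁴ W.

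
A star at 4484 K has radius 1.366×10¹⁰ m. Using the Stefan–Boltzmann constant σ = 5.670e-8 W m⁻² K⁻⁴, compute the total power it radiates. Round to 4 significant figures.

P ≈ 5.375×10²⁸ W

Surface area A = 4πR² = 4π(1.366×10¹⁰ m)² = 2.34483×10²¹ m².
P = σAT⁴ = 5.670×10⁻⁸ × 2.34483×10²¹ × (4484)⁴ = 5.375×10²⁸ W.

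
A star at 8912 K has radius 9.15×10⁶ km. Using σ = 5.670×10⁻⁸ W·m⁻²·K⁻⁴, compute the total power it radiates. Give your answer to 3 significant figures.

P ≈ 3.76×10²⁹ W

Surface area A = 4πR² = 4π(9.15×10⁹ m)² = 1.05209×10²¹ m².
P = σAT⁴ = 5.670×10⁻⁸ × 1.05209×10²¹ × (8912)⁴ = 3.76×10²⁹ W.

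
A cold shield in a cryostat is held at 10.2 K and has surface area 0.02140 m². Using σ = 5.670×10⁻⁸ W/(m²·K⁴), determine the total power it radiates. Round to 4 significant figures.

P ≈ 1.313×10⁻⁵ W

Area A = 0.02140 m².
P = σAT⁴ = 5.670×10⁻⁸ × 0.02140 × (10.2)⁴ = 1.313×10⁻⁵ W.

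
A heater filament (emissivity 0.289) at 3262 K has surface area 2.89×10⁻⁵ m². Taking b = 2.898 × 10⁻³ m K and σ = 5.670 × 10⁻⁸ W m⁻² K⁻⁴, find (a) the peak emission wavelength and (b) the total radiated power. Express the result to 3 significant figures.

(a) λ_max = b/T = 2.898×10⁻³/3262 = 8.884×10⁻⁷ m = 888 nm.
Area A = 2.89×10⁻⁵ m².
(b) P = εσAT⁴ = 0.289×5.670×10⁻⁸×2.89×10⁻⁵×(3262)⁴ = 53.6 W.

λ_max ≈ 888 nm; P ≈ 53.6 W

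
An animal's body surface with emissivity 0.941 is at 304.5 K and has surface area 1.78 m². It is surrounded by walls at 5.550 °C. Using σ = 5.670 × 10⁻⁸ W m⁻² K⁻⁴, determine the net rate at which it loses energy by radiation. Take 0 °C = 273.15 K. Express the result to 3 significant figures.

Net loss ≈ 243 W

Surroundings: T = 5.550 °C + 273.15 = 278.700 K.
Area A = 1.78 m².
Net radiated power P_net = εσA(T⁴ − T₀⁴) = 0.941×5.670×10⁻⁸×1.78×(304.5⁴ − 278.700⁴).
T⁴ − T₀⁴ = 8.59704×10⁹ − 6.03320×10⁹ = 2.56384×10⁹ K⁴, so P_net = 243 W.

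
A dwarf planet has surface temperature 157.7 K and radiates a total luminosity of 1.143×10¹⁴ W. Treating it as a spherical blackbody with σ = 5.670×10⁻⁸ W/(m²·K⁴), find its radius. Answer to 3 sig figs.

R ≈ 5.09×10⁵ m

L = 4πR²σT⁴ ⇒ R = √(L/(4πσT⁴)).
σT⁴ = 35.0679 W/m², so R = √(1.143×10¹⁴/(4π×35.0679)) = 5.09×10⁵ m.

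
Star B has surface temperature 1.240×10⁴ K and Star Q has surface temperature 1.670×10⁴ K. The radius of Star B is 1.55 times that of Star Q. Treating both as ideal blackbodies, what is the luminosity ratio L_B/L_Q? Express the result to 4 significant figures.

L_B/L_Q ≈ 0.7303

L ∝ R²T⁴, so L_B/L_Q = (R_B/R_Q)²(T_B/T_Q)⁴ = (1.55)² × (1.240×10⁴/1.670×10⁴)⁴ = 2.4025 × 0.303963 = 0.7303.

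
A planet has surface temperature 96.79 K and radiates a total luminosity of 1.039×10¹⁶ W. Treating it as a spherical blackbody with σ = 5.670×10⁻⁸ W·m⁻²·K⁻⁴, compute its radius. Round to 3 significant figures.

L = 4πR²σT⁴ ⇒ R = √(L/(4πσT⁴)).
σT⁴ = 4.97628 W/m², so R = √(1.039×10¹⁶/(4π×4.97628)) = 1.29×10⁷ m.

R ≈ 1.29×10⁷ m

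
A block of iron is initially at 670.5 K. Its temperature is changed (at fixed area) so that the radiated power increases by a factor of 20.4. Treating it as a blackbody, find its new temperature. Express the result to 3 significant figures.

T₂ ≈ 1.42×10³ K

P ∝ T⁴, so T₂/T₁ = (P₂/P₁)^(1/4) = (20.4)^(1/4) = 2.12524.
T₂ = 670.5 × 2.12524 = 1.42×10³ K.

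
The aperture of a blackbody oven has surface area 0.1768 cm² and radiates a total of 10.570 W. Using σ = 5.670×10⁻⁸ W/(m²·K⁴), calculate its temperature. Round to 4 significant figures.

T ≈ 1802 K

Area A = 0.1768 cm² = 1.768×10⁻⁵ m².
P = σAT⁴ ⇒ T = (P/(σA))^(1/4) = (10.570/(5.670×10⁻⁸×1.768×10⁻⁵))^(1/4) = 1802 K.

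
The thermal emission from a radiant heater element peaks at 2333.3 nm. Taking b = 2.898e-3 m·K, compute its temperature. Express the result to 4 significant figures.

Wien's law gives T = b/λ_max = (2.898×10⁻³ m·K)/(2.3333×10⁻⁶ m) = 1242 K.

T ≈ 1242 K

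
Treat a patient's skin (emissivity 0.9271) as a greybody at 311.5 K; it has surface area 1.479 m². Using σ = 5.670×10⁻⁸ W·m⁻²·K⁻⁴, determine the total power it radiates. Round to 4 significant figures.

P ≈ 732.0 W

Area A = 1.479 m².
P = εσAT⁴ = 0.9271 × 5.670×10⁻⁸ × 1.479 × (311.5)⁴ = 732.0 W.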